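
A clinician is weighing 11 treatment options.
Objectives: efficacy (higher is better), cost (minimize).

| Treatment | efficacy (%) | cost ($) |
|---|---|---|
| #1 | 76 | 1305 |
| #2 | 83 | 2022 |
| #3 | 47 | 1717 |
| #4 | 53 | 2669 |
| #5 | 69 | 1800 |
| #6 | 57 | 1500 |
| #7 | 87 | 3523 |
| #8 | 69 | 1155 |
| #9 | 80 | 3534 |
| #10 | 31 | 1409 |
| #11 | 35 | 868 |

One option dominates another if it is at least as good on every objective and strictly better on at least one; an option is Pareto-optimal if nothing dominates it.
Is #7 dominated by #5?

#5 vs #7: #5 is worse on efficacy (69 vs 87), so it does not dominate #7.

No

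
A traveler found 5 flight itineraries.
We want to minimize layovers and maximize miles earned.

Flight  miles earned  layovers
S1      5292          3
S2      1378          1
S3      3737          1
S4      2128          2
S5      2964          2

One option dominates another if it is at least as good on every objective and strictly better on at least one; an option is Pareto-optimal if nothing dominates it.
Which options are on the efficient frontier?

S1, S3

S1: not dominated (best miles earned).
S2: dominated by S3 (miles earned 3737≥1378, layovers 1≤1).
S3: not dominated.
S4: dominated by S3 (miles earned 3737≥2128, layovers 1≤2).
S5: dominated by S3 (miles earned 3737≥2964, layovers 1≤2).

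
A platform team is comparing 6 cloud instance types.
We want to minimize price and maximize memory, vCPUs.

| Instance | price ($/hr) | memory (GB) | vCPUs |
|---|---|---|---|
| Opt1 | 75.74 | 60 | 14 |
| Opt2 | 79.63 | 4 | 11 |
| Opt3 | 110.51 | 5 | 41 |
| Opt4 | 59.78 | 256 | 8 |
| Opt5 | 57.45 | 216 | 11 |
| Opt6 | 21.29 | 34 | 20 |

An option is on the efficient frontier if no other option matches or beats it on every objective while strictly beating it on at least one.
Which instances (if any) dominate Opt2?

Opt1, Opt5, Opt6

Opt1: price 75.74≤79.63, memory 60≥4, vCPUs 14≥11 — dominates Opt2.
Opt5: price 57.45≤79.63, memory 216≥4, vCPUs 11≥11 — dominates Opt2.
Opt6: price 21.29≤79.63, memory 34≥4, vCPUs 20≥11 — dominates Opt2.
Others (Opt3, Opt4) are each worse than Opt2 on at least one objective.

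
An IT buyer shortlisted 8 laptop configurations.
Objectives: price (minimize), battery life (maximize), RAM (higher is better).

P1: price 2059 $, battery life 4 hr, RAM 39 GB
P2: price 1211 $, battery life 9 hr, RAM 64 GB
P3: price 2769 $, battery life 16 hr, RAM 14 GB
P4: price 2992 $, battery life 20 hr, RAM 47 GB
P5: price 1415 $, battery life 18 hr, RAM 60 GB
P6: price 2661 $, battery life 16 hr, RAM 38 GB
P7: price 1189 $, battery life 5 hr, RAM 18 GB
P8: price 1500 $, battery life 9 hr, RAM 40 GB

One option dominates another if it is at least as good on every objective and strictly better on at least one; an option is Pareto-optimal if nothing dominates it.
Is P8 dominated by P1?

No

P1 vs P8: P1 is worse on price (2059 vs 1500), so it does not dominate P8.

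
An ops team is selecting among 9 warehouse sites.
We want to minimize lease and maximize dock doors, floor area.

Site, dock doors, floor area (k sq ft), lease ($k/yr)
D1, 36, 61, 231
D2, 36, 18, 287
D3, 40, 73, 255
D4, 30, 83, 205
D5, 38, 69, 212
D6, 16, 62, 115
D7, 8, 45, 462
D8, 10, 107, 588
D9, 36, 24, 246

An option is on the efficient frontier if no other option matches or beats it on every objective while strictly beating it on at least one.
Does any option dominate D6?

D1: worse on floor area (61 vs 62).
D2: worse on floor area (18 vs 62).
D3: worse on lease (255 vs 115).
D4: worse on lease (205 vs 115).
D5: worse on lease (212 vs 115).
D7: worse on dock doors (8 vs 16).
D8: worse on dock doors (10 vs 16).
D9: worse on floor area (24 vs 62).
No option is at least as good as D6 on every objective and strictly better on one.

No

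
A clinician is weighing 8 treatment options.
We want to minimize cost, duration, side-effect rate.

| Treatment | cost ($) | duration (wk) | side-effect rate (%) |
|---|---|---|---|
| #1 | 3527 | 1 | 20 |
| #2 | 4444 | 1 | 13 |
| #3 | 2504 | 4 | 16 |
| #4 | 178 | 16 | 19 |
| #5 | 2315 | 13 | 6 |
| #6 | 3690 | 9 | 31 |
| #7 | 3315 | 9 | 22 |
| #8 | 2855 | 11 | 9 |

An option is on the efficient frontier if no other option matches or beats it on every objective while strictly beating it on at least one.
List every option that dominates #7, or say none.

#3: cost 2504≤3315, duration 4≤9, side-effect rate 16≤22 — dominates #7.
Others (#1, #2, #4, #5, #6, #8) are each worse than #7 on at least one objective.

#3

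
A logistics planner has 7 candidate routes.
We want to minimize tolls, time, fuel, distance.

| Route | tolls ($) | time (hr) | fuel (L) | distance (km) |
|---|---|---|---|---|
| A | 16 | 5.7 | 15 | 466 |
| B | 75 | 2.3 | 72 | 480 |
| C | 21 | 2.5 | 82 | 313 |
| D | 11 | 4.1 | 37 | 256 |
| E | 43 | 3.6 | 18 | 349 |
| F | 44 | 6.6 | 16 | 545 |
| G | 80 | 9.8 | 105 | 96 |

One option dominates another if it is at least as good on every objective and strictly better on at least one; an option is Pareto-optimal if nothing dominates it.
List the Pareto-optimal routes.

A: not dominated (best fuel).
B: not dominated (best time).
C: not dominated.
D: not dominated (best tolls).
E: not dominated.
F: dominated by A (tolls 16≤44, time 5.7≤6.6, fuel 15≤16, distance 466≤545).
G: not dominated (best distance).

A, B, C, D, E, G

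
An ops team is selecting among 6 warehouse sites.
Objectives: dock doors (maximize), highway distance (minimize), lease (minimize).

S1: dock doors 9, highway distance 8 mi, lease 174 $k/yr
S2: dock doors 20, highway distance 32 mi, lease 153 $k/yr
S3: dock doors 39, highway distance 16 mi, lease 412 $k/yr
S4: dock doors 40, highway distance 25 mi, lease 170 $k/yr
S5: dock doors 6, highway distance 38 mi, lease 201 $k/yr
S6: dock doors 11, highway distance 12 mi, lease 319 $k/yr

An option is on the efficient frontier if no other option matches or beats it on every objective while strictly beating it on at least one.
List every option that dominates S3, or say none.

S1: worse on dock doors (9 vs 39).
S2: worse on dock doors (20 vs 39).
S4: worse on highway distance (25 vs 16).
S5: worse on dock doors (6 vs 39).
S6: worse on dock doors (11 vs 39).
No option dominates S3.

none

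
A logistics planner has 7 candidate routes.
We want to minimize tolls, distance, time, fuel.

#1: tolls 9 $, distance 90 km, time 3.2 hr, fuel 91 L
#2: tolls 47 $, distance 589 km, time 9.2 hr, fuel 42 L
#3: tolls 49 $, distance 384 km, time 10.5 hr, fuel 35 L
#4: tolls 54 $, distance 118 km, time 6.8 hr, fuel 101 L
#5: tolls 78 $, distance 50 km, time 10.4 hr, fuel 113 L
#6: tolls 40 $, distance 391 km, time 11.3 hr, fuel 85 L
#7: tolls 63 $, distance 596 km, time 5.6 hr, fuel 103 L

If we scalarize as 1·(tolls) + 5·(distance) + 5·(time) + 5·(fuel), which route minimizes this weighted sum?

#1: 1·9 + 5·90 + 5·3.2 + 5·91 = 930.0
#2: 1·47 + 5·589 + 5·9.2 + 5·42 = 3248.0
#3: 1·49 + 5·384 + 5·10.5 + 5·35 = 2196.5
#4: 1·54 + 5·118 + 5·6.8 + 5·101 = 1183.0
#5: 1·78 + 5·50 + 5·10.4 + 5·113 = 945.0
#6: 1·40 + 5·391 + 5·11.3 + 5·85 = 2476.5
#7: 1·63 + 5·596 + 5·5.6 + 5·103 = 3586.0
Lowest: #1 at 930.0.

#1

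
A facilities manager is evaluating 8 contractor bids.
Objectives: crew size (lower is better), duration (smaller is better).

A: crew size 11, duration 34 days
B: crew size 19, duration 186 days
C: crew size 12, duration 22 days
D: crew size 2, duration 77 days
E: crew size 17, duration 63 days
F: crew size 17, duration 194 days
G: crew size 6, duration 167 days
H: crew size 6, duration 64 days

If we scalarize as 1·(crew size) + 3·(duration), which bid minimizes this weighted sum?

A: 1·11 + 3·34 = 113
B: 1·19 + 3·186 = 577
C: 1·12 + 3·22 = 78
D: 1·2 + 3·77 = 233
E: 1·17 + 3·63 = 206
F: 1·17 + 3·194 = 599
G: 1·6 + 3·167 = 507
H: 1·6 + 3·64 = 198
Lowest: C at 78.

C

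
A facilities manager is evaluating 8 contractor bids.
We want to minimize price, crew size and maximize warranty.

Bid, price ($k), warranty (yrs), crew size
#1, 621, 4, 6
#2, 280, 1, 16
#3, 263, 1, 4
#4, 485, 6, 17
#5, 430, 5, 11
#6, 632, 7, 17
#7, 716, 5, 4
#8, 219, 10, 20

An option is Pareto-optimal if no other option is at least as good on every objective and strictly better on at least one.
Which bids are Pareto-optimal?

#1: not dominated.
#2: dominated by #3 (price 263≤280, warranty 1≥1, crew size 4≤16).
#3: not dominated.
#4: not dominated.
#5: not dominated.
#6: not dominated.
#7: not dominated.
#8: not dominated (best price).

#1, #3, #4, #5, #6, #7, #8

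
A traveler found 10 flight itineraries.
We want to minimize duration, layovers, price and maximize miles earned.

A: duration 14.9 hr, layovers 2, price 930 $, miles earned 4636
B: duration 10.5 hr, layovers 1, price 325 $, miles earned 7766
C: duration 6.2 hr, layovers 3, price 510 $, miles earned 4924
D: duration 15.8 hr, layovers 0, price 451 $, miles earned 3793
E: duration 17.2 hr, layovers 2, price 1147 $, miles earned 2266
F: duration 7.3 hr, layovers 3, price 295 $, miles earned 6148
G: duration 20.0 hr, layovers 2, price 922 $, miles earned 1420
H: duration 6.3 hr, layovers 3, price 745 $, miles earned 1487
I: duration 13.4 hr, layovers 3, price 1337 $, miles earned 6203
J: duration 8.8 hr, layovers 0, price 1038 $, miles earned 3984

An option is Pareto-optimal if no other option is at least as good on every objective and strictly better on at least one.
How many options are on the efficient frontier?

5

A: dominated by B (duration 10.5≤14.9, layovers 1≤2, price 325≤930, miles earned 7766≥4636).
B: not dominated (best miles earned).
C: not dominated (best duration).
D: not dominated.
E: dominated by A (duration 14.9≤17.2, layovers 2≤2, price 930≤1147, miles earned 4636≥2266).
F: not dominated (best price).
G: dominated by B (duration 10.5≤20.0, layovers 1≤2, price 325≤922, miles earned 7766≥1420).
H: dominated by C (duration 6.2≤6.3, layovers 3≤3, price 510≤745, miles earned 4924≥1487).
I: dominated by B (duration 10.5≤13.4, layovers 1≤3, price 325≤1337, miles earned 7766≥6203).
J: not dominated.
Pareto-optimal: B, C, D, F, J → 5.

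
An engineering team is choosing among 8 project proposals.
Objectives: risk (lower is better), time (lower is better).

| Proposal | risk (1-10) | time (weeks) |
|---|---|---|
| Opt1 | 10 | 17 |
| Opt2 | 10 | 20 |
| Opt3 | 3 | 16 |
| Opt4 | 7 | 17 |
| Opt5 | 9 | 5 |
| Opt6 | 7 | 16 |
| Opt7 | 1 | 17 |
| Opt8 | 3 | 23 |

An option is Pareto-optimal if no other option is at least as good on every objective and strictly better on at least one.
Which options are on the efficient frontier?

Opt1: dominated by Opt3 (risk 3≤10, time 16≤17).
Opt2: dominated by Opt1 (risk 10≤10, time 17≤20).
Opt3: not dominated.
Opt4: dominated by Opt3 (risk 3≤7, time 16≤17).
Opt5: not dominated (best time).
Opt6: dominated by Opt3 (risk 3≤7, time 16≤16).
Opt7: not dominated (best risk).
Opt8: dominated by Opt3 (risk 3≤3, time 16≤23).

Opt3, Opt5, Opt7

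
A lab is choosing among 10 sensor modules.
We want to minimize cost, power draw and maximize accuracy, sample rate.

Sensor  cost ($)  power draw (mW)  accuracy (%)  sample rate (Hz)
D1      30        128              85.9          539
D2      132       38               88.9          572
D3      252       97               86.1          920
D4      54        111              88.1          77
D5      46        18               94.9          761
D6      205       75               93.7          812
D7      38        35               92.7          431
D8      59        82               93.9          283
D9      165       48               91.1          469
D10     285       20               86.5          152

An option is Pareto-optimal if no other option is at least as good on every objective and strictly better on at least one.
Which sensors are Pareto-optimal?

D1: not dominated (best cost).
D2: dominated by D5 (cost 46≤132, power draw 18≤38, accuracy 94.9≥88.9, sample rate 761≥572).
D3: not dominated (best sample rate).
D4: dominated by D5 (cost 46≤54, power draw 18≤111, accuracy 94.9≥88.1, sample rate 761≥77).
D5: not dominated (best power draw).
D6: not dominated.
D7: not dominated.
D8: dominated by D5 (cost 46≤59, power draw 18≤82, accuracy 94.9≥93.9, sample rate 761≥283).
D9: dominated by D5 (cost 46≤165, power draw 18≤48, accuracy 94.9≥91.1, sample rate 761≥469).
D10: dominated by D5 (cost 46≤285, power draw 18≤20, accuracy 94.9≥86.5, sample rate 761≥152).

D1, D3, D5, D6, D7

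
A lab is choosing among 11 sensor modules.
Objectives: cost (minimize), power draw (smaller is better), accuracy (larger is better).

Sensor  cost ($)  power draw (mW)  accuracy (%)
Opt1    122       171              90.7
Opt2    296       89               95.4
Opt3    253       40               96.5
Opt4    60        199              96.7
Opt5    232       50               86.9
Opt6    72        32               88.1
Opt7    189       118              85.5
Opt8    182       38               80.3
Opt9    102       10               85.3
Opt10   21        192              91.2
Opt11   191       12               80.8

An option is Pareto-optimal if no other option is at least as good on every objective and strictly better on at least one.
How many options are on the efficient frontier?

6

Opt1: not dominated.
Opt2: dominated by Opt3 (cost 253≤296, power draw 40≤89, accuracy 96.5≥95.4).
Opt3: not dominated.
Opt4: not dominated (best accuracy).
Opt5: dominated by Opt6 (cost 72≤232, power draw 32≤50, accuracy 88.1≥86.9).
Opt6: not dominated.
Opt7: dominated by Opt6 (cost 72≤189, power draw 32≤118, accuracy 88.1≥85.5).
Opt8: dominated by Opt6 (cost 72≤182, power draw 32≤38, accuracy 88.1≥80.3).
Opt9: not dominated (best power draw).
Opt10: not dominated (best cost).
Opt11: dominated by Opt9 (cost 102≤191, power draw 10≤12, accuracy 85.3≥80.8).
Pareto-optimal: Opt1, Opt3, Opt4, Opt6, Opt9, Opt10 → 6.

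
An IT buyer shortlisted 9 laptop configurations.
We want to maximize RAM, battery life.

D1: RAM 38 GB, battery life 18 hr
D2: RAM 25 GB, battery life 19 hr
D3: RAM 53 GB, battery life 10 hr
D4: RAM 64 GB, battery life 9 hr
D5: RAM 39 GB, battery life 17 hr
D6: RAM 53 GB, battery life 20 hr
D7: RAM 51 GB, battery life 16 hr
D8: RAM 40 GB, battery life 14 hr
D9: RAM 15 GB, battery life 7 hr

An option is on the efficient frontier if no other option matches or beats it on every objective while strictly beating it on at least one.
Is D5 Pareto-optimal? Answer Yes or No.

No

D6 vs D5: RAM 53≥39, battery life 20≥17 — D6 is at least as good on every objective and strictly better on at least one, so D6 dominates D5.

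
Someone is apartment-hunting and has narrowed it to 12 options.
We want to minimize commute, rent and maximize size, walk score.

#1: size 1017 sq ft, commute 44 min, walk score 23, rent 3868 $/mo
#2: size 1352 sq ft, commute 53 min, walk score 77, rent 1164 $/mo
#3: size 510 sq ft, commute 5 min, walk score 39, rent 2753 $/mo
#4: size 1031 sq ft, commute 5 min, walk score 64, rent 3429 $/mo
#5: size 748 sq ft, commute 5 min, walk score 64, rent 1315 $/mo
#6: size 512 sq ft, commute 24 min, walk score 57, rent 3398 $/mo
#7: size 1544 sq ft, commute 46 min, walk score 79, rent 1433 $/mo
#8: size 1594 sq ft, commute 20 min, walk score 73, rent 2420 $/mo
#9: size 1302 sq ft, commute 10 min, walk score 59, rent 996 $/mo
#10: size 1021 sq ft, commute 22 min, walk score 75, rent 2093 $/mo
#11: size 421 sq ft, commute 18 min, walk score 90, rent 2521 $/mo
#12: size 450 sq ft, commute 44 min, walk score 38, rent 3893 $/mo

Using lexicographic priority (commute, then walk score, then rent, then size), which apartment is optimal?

#5

First minimize commute: best is 5, kept {#3, #4, #5}.
Then maximize walk score: best is 64, kept {#4, #5}.
Then minimize rent: best is 1315, kept {#5}.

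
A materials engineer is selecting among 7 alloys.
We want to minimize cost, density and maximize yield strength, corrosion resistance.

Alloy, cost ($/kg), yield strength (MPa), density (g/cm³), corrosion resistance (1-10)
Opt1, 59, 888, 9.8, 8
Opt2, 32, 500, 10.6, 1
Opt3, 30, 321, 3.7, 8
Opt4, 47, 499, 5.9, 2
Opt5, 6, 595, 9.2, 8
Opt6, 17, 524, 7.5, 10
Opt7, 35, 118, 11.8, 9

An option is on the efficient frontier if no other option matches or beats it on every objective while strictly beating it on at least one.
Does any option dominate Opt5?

No

Opt1: worse on cost (59 vs 6).
Opt2: worse on cost (32 vs 6).
Opt3: worse on cost (30 vs 6).
Opt4: worse on cost (47 vs 6).
Opt6: worse on cost (17 vs 6).
Opt7: worse on cost (35 vs 6).
No option is at least as good as Opt5 on every objective and strictly better on one.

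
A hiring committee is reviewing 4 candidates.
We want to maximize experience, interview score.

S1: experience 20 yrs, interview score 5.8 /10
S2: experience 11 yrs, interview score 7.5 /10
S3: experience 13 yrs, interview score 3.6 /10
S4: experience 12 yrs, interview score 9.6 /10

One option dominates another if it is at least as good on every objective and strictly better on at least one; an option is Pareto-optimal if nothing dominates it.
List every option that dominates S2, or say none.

S4

S4: experience 12≥11, interview score 9.6≥7.5 — dominates S2.
Others (S1, S3) are each worse than S2 on at least one objective.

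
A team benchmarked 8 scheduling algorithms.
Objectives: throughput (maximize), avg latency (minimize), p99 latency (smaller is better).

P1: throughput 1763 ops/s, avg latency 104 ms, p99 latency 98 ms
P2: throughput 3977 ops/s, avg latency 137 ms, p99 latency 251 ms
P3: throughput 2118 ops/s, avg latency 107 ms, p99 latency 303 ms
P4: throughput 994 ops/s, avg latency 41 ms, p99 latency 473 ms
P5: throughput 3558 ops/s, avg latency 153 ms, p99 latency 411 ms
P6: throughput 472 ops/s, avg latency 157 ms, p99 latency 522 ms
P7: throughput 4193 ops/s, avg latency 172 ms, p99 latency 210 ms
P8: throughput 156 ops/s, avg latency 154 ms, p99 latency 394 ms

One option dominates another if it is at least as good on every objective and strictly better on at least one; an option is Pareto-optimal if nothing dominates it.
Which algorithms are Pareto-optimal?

P1: not dominated (best p99 latency).
P2: not dominated.
P3: not dominated.
P4: not dominated (best avg latency).
P5: dominated by P2 (throughput 3977≥3558, avg latency 137≤153, p99 latency 251≤411).
P6: dominated by P1 (throughput 1763≥472, avg latency 104≤157, p99 latency 98≤522).
P7: not dominated (best throughput).
P8: dominated by P1 (throughput 1763≥156, avg latency 104≤154, p99 latency 98≤394).

P1, P2, P3, P4, P7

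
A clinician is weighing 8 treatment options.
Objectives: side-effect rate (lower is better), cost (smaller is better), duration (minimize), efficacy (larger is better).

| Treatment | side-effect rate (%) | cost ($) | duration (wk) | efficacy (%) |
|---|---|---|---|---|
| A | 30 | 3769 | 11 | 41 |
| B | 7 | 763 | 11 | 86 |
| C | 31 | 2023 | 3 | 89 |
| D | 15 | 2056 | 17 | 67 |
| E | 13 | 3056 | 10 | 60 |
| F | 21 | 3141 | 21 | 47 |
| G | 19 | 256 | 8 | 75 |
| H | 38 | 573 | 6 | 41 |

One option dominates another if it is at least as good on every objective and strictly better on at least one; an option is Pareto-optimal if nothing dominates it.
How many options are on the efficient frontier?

5

A: dominated by B (side-effect rate 7≤30, cost 763≤3769, duration 11≤11, efficacy 86≥41).
B: not dominated (best side-effect rate).
C: not dominated (best duration).
D: dominated by B (side-effect rate 7≤15, cost 763≤2056, duration 11≤17, efficacy 86≥67).
E: not dominated.
F: dominated by B (side-effect rate 7≤21, cost 763≤3141, duration 11≤21, efficacy 86≥47).
G: not dominated (best cost).
H: not dominated.
Pareto-optimal: B, C, E, G, H → 5.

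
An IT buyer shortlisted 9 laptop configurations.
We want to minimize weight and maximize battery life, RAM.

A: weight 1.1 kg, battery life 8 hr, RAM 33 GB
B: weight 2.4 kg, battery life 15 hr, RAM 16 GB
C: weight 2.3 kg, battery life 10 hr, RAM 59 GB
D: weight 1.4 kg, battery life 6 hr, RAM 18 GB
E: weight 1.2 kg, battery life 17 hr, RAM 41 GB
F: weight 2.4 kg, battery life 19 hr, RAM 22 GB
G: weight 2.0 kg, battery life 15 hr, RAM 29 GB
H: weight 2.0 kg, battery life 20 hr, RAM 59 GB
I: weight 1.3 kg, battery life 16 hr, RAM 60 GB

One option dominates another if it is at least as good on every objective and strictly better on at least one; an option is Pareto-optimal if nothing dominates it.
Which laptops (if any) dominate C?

H, I

H: weight 2.0≤2.3, battery life 20≥10, RAM 59≥59 — dominates C.
I: weight 1.3≤2.3, battery life 16≥10, RAM 60≥59 — dominates C.
Others (A, B, D, E, F, G) are each worse than C on at least one objective.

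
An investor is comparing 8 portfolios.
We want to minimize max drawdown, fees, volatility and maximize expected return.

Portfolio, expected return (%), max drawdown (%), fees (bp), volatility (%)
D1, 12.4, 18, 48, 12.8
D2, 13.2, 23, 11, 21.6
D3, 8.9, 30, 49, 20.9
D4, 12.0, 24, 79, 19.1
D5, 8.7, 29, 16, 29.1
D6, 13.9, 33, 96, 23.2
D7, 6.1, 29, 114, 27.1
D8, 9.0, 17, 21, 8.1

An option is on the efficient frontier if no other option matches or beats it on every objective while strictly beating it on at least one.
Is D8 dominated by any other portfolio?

No

D1: worse on max drawdown (18 vs 17).
D2: worse on max drawdown (23 vs 17).
D3: worse on expected return (8.9 vs 9.0).
D4: worse on max drawdown (24 vs 17).
D5: worse on expected return (8.7 vs 9.0).
D6: worse on max drawdown (33 vs 17).
D7: worse on expected return (6.1 vs 9.0).
No option is at least as good as D8 on every objective and strictly better on one.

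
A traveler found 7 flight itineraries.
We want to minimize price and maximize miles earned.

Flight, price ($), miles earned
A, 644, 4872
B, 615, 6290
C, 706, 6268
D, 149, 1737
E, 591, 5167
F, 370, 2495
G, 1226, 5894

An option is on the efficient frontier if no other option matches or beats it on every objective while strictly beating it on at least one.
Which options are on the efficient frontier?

B, D, E, F

A: dominated by B (price 615≤644, miles earned 6290≥4872).
B: not dominated (best miles earned).
C: dominated by B (price 615≤706, miles earned 6290≥6268).
D: not dominated (best price).
E: not dominated.
F: not dominated.
G: dominated by B (price 615≤1226, miles earned 6290≥5894).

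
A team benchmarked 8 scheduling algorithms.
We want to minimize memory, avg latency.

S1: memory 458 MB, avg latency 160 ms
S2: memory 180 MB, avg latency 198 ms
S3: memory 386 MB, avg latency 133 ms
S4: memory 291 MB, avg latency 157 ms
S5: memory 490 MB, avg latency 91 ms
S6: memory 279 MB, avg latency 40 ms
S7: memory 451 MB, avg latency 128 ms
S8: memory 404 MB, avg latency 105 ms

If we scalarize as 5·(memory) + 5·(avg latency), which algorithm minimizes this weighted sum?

S1: 5·458 + 5·160 = 3090
S2: 5·180 + 5·198 = 1890
S3: 5·386 + 5·133 = 2595
S4: 5·291 + 5·157 = 2240
S5: 5·490 + 5·91 = 2905
S6: 5·279 + 5·40 = 1595
S7: 5·451 + 5·128 = 2895
S8: 5·404 + 5·105 = 2545
Lowest: S6 at 1595.

S6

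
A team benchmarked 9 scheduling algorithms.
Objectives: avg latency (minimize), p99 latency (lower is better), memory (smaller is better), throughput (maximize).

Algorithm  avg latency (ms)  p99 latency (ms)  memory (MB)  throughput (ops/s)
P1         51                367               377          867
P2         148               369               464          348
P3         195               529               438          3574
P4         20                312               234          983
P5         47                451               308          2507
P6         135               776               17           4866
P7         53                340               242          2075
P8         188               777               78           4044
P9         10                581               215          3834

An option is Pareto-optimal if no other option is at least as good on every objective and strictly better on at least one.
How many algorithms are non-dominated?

P1: dominated by P4 (avg latency 20≤51, p99 latency 312≤367, memory 234≤377, throughput 983≥867).
P2: dominated by P1 (avg latency 51≤148, p99 latency 367≤369, memory 377≤464, throughput 867≥348).
P3: not dominated.
P4: not dominated (best p99 latency).
P5: not dominated.
P6: not dominated (best memory).
P7: not dominated.
P8: dominated by P6 (avg latency 135≤188, p99 latency 776≤777, memory 17≤78, throughput 4866≥4044).
P9: not dominated (best avg latency).
Pareto-optimal: P3, P4, P5, P6, P7, P9 → 6.

6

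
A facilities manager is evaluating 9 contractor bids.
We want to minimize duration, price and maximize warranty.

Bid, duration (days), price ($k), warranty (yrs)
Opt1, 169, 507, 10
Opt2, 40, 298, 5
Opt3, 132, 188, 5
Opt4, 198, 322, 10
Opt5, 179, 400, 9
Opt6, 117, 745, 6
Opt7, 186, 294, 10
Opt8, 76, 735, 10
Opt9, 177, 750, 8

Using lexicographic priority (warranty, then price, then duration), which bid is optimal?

First maximize warranty: best is 10, kept {Opt1, Opt4, Opt7, Opt8}.
Then minimize price: best is 294, kept {Opt7}.

Opt7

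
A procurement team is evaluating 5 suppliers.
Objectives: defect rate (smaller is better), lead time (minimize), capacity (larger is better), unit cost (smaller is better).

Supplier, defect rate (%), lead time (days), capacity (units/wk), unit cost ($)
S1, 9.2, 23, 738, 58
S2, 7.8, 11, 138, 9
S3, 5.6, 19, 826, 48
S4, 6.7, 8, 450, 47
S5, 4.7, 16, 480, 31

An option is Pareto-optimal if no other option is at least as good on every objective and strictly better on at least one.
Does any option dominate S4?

S1: worse on defect rate (9.2 vs 6.7).
S2: worse on defect rate (7.8 vs 6.7).
S3: worse on lead time (19 vs 8).
S5: worse on lead time (16 vs 8).
No option is at least as good as S4 on every objective and strictly better on one.

No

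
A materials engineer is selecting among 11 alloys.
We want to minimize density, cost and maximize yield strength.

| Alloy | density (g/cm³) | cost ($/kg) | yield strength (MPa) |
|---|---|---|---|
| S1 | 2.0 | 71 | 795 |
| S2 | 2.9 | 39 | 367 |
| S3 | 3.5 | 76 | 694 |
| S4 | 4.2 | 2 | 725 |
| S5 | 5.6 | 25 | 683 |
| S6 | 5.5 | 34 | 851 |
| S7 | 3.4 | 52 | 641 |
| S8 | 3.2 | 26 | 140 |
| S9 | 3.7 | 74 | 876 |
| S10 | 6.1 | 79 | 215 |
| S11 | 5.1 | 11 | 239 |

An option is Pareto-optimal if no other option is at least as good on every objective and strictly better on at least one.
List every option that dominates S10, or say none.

S1, S2, S3, S4, S5, S6, S7, S9, S11

S1: density 2.0≤6.1, cost 71≤79, yield strength 795≥215 — dominates S10.
S2: density 2.9≤6.1, cost 39≤79, yield strength 367≥215 — dominates S10.
S3: density 3.5≤6.1, cost 76≤79, yield strength 694≥215 — dominates S10.
S4: density 4.2≤6.1, cost 2≤79, yield strength 725≥215 — dominates S10.
S5: density 5.6≤6.1, cost 25≤79, yield strength 683≥215 — dominates S10.
S6: density 5.5≤6.1, cost 34≤79, yield strength 851≥215 — dominates S10.
S7: density 3.4≤6.1, cost 52≤79, yield strength 641≥215 — dominates S10.
S9: density 3.7≤6.1, cost 74≤79, yield strength 876≥215 — dominates S10.
S11: density 5.1≤6.1, cost 11≤79, yield strength 239≥215 — dominates S10.
Others (S8) are each worse than S10 on at least one objective.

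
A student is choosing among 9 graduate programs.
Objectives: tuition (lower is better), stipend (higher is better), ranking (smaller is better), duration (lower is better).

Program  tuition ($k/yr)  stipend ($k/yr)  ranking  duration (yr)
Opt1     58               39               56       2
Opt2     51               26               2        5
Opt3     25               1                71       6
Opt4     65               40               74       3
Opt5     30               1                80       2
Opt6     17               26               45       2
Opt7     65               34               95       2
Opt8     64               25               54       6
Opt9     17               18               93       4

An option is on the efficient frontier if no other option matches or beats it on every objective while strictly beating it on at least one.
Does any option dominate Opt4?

No

Opt1: worse on stipend (39 vs 40).
Opt2: worse on stipend (26 vs 40).
Opt3: worse on stipend (1 vs 40).
Opt5: worse on stipend (1 vs 40).
Opt6: worse on stipend (26 vs 40).
Opt7: worse on stipend (34 vs 40).
Opt8: worse on stipend (25 vs 40).
Opt9: worse on stipend (18 vs 40).
No option is at least as good as Opt4 on every objective and strictly better on one.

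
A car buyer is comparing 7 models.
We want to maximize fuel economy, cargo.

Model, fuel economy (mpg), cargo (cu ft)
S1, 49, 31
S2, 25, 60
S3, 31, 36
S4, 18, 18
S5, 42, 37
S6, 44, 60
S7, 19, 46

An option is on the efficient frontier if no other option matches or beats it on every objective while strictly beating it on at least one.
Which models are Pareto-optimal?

S1, S6

S1: not dominated (best fuel economy).
S2: dominated by S6 (fuel economy 44≥25, cargo 60≥60).
S3: dominated by S5 (fuel economy 42≥31, cargo 37≥36).
S4: dominated by S1 (fuel economy 49≥18, cargo 31≥18).
S5: dominated by S6 (fuel economy 44≥42, cargo 60≥37).
S6: not dominated.
S7: dominated by S2 (fuel economy 25≥19, cargo 60≥46).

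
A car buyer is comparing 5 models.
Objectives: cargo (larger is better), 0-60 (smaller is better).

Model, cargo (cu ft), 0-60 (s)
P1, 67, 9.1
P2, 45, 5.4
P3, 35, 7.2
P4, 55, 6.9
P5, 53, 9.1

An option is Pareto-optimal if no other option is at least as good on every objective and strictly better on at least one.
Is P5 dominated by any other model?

Yes

P1 vs P5: cargo 67≥53, 0-60 9.1≤9.1 — P1 is at least as good on every objective and strictly better on at least one, so P1 dominates P5.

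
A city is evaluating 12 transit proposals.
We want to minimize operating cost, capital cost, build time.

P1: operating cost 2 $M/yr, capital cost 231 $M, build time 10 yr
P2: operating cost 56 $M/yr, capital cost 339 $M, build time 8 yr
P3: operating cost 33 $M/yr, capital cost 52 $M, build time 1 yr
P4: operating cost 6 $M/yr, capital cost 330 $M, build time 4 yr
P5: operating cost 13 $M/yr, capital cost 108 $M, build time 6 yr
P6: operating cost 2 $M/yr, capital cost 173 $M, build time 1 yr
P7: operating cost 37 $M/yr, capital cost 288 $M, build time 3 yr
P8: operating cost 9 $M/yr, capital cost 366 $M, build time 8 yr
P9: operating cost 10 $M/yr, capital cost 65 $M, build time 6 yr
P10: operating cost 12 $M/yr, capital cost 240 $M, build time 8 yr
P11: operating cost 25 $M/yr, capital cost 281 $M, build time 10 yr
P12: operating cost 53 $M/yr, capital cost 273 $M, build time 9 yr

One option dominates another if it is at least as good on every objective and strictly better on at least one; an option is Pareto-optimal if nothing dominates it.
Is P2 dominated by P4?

P4 vs P2: operating cost 6≤56, capital cost 330≤339, build time 4≤8 — P4 is at least as good on every objective with at least one strict improvement.

Yes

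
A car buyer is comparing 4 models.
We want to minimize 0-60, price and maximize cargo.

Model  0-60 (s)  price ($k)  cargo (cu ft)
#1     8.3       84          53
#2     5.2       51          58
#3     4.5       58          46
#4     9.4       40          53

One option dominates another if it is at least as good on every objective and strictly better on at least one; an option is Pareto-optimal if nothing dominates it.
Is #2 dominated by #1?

#1 vs #2: #1 is worse on 0-60 (8.3 vs 5.2), so it does not dominate #2.

No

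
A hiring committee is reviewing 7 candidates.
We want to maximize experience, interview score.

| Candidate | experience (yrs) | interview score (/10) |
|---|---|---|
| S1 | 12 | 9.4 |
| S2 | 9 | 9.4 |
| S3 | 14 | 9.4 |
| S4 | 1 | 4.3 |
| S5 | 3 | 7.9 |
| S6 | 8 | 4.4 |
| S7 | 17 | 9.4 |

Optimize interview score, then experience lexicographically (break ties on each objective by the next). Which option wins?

First maximize interview score: best is 9.4, kept {S1, S2, S3, S7}.
Then maximize experience: best is 17, kept {S7}.

S7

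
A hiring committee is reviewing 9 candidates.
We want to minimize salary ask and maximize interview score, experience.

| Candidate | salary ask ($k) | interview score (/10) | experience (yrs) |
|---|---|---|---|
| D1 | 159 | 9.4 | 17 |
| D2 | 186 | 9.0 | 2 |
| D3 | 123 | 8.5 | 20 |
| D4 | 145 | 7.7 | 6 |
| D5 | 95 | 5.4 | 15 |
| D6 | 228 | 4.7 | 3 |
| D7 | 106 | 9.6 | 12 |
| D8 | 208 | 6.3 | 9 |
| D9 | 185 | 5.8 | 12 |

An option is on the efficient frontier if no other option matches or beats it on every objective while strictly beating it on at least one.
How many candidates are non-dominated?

4

D1: not dominated.
D2: dominated by D1 (salary ask 159≤186, interview score 9.4≥9.0, experience 17≥2).
D3: not dominated (best experience).
D4: dominated by D3 (salary ask 123≤145, interview score 8.5≥7.7, experience 20≥6).
D5: not dominated (best salary ask).
D6: dominated by D1 (salary ask 159≤228, interview score 9.4≥4.7, experience 17≥3).
D7: not dominated (best interview score).
D8: dominated by D1 (salary ask 159≤208, interview score 9.4≥6.3, experience 17≥9).
D9: dominated by D1 (salary ask 159≤185, interview score 9.4≥5.8, experience 17≥12).
Pareto-optimal: D1, D3, D5, D7 → 4.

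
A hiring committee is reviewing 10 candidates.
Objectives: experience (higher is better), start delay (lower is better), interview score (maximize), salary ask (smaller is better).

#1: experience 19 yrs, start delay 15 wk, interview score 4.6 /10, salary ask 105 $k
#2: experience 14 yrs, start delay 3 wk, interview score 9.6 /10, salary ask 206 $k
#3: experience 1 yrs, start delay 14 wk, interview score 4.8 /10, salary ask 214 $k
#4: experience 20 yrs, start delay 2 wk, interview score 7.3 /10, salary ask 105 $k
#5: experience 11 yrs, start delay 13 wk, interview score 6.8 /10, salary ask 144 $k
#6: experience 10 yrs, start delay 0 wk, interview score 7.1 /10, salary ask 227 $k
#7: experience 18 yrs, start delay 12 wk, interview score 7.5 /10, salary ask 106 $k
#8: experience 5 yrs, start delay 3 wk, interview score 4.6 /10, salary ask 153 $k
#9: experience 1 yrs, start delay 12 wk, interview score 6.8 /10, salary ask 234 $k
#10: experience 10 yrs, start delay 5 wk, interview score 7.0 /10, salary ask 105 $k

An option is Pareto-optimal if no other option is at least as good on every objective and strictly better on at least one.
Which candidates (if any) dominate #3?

#2, #4, #5, #7, #10

#2: experience 14≥1, start delay 3≤14, interview score 9.6≥4.8, salary ask 206≤214 — dominates #3.
#4: experience 20≥1, start delay 2≤14, interview score 7.3≥4.8, salary ask 105≤214 — dominates #3.
#5: experience 11≥1, start delay 13≤14, interview score 6.8≥4.8, salary ask 144≤214 — dominates #3.
#7: experience 18≥1, start delay 12≤14, interview score 7.5≥4.8, salary ask 106≤214 — dominates #3.
#10: experience 10≥1, start delay 5≤14, interview score 7.0≥4.8, salary ask 105≤214 — dominates #3.
Others (#1, #6, #8, #9) are each worse than #3 on at least one objective.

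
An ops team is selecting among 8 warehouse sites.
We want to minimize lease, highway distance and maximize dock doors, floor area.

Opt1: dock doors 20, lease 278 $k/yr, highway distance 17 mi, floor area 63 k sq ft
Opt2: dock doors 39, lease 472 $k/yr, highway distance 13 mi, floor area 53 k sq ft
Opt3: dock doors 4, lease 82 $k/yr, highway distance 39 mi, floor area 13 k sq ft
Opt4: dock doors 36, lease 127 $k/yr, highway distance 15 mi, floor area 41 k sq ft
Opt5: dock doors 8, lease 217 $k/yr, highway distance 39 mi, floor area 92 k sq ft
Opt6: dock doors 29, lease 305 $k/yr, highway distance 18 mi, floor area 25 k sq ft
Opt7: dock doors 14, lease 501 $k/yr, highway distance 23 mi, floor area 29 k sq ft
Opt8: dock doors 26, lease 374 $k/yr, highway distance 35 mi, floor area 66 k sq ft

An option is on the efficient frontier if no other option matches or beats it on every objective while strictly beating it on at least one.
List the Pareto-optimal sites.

Opt1: not dominated.
Opt2: not dominated (best dock doors).
Opt3: not dominated (best lease).
Opt4: not dominated.
Opt5: not dominated (best floor area).
Opt6: dominated by Opt4 (dock doors 36≥29, lease 127≤305, highway distance 15≤18, floor area 41≥25).
Opt7: dominated by Opt1 (dock doors 20≥14, lease 278≤501, highway distance 17≤23, floor area 63≥29).
Opt8: not dominated.

Opt1, Opt2, Opt3, Opt4, Opt5, Opt8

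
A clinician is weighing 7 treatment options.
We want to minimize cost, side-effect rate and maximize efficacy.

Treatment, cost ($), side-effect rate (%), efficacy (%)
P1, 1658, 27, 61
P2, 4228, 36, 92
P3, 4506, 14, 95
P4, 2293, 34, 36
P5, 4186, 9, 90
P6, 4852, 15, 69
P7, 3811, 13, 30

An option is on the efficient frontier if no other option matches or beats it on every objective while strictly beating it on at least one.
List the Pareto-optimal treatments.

P1, P2, P3, P5, P7

P1: not dominated (best cost).
P2: not dominated.
P3: not dominated (best efficacy).
P4: dominated by P1 (cost 1658≤2293, side-effect rate 27≤34, efficacy 61≥36).
P5: not dominated (best side-effect rate).
P6: dominated by P3 (cost 4506≤4852, side-effect rate 14≤15, efficacy 95≥69).
P7: not dominated.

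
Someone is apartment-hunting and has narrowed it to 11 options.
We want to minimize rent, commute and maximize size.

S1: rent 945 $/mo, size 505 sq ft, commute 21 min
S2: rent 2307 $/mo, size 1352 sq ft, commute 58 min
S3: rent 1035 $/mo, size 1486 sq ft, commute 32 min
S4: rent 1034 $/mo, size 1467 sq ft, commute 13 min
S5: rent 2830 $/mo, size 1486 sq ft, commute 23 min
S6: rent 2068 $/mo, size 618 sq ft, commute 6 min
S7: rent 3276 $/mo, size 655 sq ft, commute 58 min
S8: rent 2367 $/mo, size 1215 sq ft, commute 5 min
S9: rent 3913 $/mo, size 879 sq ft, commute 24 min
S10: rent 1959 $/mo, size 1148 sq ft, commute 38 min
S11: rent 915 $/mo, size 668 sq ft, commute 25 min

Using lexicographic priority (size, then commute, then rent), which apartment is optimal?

S5

First maximize size: best is 1486, kept {S3, S5}.
Then minimize commute: best is 23, kept {S5}.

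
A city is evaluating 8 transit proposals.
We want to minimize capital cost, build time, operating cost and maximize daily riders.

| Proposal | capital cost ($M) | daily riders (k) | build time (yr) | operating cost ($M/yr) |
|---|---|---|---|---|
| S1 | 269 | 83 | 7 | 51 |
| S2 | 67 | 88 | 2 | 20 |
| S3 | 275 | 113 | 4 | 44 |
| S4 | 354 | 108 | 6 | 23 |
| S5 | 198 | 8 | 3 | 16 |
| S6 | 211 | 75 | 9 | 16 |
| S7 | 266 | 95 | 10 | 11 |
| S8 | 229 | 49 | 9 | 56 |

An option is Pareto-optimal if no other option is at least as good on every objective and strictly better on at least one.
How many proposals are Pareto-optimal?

6

S1: dominated by S2 (capital cost 67≤269, daily riders 88≥83, build time 2≤7, operating cost 20≤51).
S2: not dominated (best capital cost).
S3: not dominated (best daily riders).
S4: not dominated.
S5: not dominated.
S6: not dominated.
S7: not dominated (best operating cost).
S8: dominated by S2 (capital cost 67≤229, daily riders 88≥49, build time 2≤9, operating cost 20≤56).
Pareto-optimal: S2, S3, S4, S5, S6, S7 → 6.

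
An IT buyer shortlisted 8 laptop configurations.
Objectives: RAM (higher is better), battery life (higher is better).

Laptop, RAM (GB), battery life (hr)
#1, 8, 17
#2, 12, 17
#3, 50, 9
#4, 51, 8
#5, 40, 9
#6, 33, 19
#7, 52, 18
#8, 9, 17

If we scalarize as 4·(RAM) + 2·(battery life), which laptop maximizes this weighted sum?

#7

#1: 4·8 + 2·17 = 66
#2: 4·12 + 2·17 = 82
#3: 4·50 + 2·9 = 218
#4: 4·51 + 2·8 = 220
#5: 4·40 + 2·9 = 178
#6: 4·33 + 2·19 = 170
#7: 4·52 + 2·18 = 244
#8: 4·9 + 2·17 = 70
Highest: #7 at 244.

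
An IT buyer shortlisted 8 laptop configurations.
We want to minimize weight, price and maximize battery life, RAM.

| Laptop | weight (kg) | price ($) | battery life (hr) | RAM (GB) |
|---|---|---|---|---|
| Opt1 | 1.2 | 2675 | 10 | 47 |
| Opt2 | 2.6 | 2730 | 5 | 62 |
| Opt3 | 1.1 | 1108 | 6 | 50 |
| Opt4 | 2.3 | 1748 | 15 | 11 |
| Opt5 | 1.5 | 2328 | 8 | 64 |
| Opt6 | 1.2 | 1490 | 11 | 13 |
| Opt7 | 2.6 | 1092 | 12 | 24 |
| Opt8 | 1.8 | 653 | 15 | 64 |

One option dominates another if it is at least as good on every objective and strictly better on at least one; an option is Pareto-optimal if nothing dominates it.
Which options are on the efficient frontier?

Opt1: not dominated.
Opt2: dominated by Opt5 (weight 1.5≤2.6, price 2328≤2730, battery life 8≥5, RAM 64≥62).
Opt3: not dominated (best weight).
Opt4: dominated by Opt8 (weight 1.8≤2.3, price 653≤1748, battery life 15≥15, RAM 64≥11).
Opt5: not dominated.
Opt6: not dominated.
Opt7: dominated by Opt8 (weight 1.8≤2.6, price 653≤1092, battery life 15≥12, RAM 64≥24).
Opt8: not dominated (best price).

Opt1, Opt3, Opt5, Opt6, Opt8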